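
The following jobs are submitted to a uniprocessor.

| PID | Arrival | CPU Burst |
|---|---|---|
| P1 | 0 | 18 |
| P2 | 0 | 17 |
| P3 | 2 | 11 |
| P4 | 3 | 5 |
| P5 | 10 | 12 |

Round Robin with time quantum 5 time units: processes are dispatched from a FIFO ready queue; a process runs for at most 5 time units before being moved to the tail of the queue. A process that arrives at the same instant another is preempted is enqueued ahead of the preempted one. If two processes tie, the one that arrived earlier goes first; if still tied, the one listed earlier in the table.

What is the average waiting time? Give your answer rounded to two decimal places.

Schedule: | P1 0-5 | P2 5-10 | P3 10-15 | P4 15-20 | P1 20-25 | P5 25-30 | P2 30-35 | P3 35-40 | P1 40-45 | P5 45-50 | P2 50-55 | P3 55-56 | P1 56-59 | P5 59-61 | P2 61-63 |
Completion: P1=59  P2=63  P3=56  P4=20  P5=61
Waiting times: P1=41, P2=46, P3=43, P4=12, P5=39
Average waiting = (41+46+43+12+39) / 5 = 181/5 = 36.20

36.20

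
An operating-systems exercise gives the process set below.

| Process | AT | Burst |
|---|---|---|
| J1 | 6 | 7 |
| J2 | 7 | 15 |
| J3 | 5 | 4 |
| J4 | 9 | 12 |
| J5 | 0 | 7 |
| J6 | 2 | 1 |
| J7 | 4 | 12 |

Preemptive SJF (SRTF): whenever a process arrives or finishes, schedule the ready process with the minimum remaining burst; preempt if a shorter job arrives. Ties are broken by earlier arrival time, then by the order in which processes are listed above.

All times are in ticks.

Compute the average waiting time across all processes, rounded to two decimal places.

11.86

Schedule: | J5 0-2 | J6 2-3 | J5 3-8 | J3 8-12 | J1 12-19 | J7 19-31 | J4 31-43 | J2 43-58 |
Completion: J1=19  J2=58  J3=12  J4=43  J5=8  J6=3  J7=31
Turnaround (C−A): J1=13  J2=51  J3=7  J4=34  J5=8  J6=1  J7=27
Waiting times: J1=6, J2=36, J3=3, J4=22, J5=1, J6=0, J7=15
Average waiting = (6+36+3+22+1+0+15) / 7 = 83/7 = 11.86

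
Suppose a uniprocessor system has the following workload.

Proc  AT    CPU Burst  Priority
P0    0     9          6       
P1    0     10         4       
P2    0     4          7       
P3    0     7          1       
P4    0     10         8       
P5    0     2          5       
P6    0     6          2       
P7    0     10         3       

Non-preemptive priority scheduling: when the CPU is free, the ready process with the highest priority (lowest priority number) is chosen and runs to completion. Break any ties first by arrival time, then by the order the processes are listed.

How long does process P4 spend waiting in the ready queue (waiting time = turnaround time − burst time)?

Schedule: | P3 0-7 | P6 7-13 | P7 13-23 | P1 23-33 | P5 33-35 | P0 35-44 | P2 44-48 | P4 48-58 |
Completion: P0=44  P1=33  P2=48  P3=7  P4=58  P5=35  P6=13  P7=23
Waiting(P4) = turnaround − burst = 58 − 10 = 48

48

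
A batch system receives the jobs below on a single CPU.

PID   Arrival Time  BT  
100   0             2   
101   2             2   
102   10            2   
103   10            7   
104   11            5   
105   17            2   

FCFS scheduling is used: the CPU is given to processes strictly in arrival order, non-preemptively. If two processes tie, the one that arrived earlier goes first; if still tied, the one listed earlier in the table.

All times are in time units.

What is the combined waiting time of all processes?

Gantt: | 100 0-2 | 101 2-4 | idle 4-10 | 102 10-12 | 103 12-19 | 104 19-24 | 105 24-26 |
Completion: 100=2  101=4  102=12  103=19  104=24  105=26
Waiting = turnaround − burst: 100=0, 101=0, 102=0, 103=2, 104=8, 105=7
Total waiting = 0 + 0 + 0 + 2 + 8 + 7 = 17

17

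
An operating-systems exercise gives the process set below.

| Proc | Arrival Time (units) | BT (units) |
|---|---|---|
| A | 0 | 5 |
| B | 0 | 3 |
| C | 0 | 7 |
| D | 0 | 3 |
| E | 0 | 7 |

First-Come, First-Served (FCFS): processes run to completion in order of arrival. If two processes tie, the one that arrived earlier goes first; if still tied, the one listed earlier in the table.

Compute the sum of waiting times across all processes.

Gantt: | A 0-5 | B 5-8 | C 8-15 | D 15-18 | E 18-25 |
Completion: A=5  B=8  C=15  D=18  E=25
Turnaround (C−A): A=5  B=8  C=15  D=18  E=25
Waiting = turnaround − burst: A=0, B=5, C=8, D=15, E=18
Total waiting = 0 + 5 + 8 + 15 + 18 = 46

46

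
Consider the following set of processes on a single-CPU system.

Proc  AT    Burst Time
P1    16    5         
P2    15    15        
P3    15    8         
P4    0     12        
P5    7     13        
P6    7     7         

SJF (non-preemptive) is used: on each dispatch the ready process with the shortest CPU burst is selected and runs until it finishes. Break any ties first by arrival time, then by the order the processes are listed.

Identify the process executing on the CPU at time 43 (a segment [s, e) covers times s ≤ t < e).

P5

Gantt: | P4 0-12 | P6 12-19 | P1 19-24 | P3 24-32 | P5 32-45 | P2 45-60 |
Completion: P1=24  P2=60  P3=32  P4=12  P5=45  P6=19
Turnaround (C−A): P1=8  P2=45  P3=17  P4=12  P5=38  P6=12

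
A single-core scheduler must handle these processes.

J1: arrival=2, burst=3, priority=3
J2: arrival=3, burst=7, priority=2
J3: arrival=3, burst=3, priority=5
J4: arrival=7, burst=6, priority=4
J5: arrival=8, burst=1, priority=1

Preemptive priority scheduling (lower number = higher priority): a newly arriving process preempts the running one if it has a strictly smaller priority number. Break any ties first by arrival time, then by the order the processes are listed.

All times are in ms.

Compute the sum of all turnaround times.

51

Gantt: | idle 0-2 | J1 2-3 | J2 3-8 | J5 8-9 | J2 9-11 | J1 11-13 | J4 13-19 | J3 19-22 |
Completion: J1=13  J2=11  J3=22  J4=19  J5=9
Turnaround = completion − arrival: J1=11, J2=8, J3=19, J4=12, J5=1
Total turnaround = 11 + 8 + 19 + 12 + 1 = 51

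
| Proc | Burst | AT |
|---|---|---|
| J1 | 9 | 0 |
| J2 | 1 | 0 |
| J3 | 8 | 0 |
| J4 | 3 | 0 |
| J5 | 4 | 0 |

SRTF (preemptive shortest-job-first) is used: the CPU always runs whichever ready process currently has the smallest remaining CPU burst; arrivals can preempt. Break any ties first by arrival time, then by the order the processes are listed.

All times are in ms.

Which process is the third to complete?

Timeline: | J2 0-1 | J4 1-4 | J5 4-8 | J3 8-16 | J1 16-25 |
Completion: J1=25  J2=1  J3=16  J4=4  J5=8
Turnaround (C−A): J1=25  J2=1  J3=16  J4=4  J5=8
Finish order: J2 → J4 → J5 → J3 → J1

J5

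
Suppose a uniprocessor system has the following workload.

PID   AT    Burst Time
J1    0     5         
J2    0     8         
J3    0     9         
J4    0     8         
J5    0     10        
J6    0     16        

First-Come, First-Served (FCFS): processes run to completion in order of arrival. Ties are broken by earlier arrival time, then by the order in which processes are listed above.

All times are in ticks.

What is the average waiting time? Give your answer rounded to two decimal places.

Timeline: | J1 0-5 | J2 5-13 | J3 13-22 | J4 22-30 | J5 30-40 | J6 40-56 |
Completion: J1=5  J2=13  J3=22  J4=30  J5=40  J6=56
Waiting times: J1=0, J2=5, J3=13, J4=22, J5=30, J6=40
Average waiting = (0+5+13+22+30+40) / 6 = 110/6 = 18.33

18.33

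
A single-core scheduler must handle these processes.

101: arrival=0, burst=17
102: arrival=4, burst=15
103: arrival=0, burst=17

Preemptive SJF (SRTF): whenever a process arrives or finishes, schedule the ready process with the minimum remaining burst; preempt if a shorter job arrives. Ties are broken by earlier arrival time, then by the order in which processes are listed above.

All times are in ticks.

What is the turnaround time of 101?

17

Gantt: | 101 0-17 | 102 17-32 | 103 32-49 |
Completion: 101=17  102=32  103=49
Turnaround (C−A): 101=17  102=28  103=49
Turnaround(101) = completion − arrival = 17 − 0 = 17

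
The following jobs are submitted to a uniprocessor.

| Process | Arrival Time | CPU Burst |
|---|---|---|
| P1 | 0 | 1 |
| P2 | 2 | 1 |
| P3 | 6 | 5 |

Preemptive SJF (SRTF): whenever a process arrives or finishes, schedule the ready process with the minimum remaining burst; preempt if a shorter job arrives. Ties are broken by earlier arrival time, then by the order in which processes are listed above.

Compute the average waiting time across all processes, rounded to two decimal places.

Schedule: | P1 0-1 | idle 1-2 | P2 2-3 | idle 3-6 | P3 6-11 |
Completion: P1=1  P2=3  P3=11
Waiting times: P1=0, P2=0, P3=0
Average waiting = (0+0+0) / 3 = 0/3 = 0.00

0.00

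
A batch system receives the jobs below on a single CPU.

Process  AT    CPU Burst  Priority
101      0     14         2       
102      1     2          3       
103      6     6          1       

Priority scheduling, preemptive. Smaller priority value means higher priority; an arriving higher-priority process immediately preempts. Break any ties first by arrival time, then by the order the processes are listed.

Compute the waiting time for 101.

6

Timeline: | 101 0-6 | 103 6-12 | 101 12-20 | 102 20-22 |
Completion: 101=20  102=22  103=12
Waiting(101) = turnaround − burst = 20 − 14 = 6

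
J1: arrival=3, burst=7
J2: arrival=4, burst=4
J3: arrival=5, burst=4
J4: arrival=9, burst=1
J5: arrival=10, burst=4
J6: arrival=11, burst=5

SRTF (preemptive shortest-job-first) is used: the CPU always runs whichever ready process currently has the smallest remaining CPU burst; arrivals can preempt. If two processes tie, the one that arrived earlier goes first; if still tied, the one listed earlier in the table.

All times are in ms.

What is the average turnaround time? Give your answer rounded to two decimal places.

9.33

Schedule: | idle 0-3 | J1 3-4 | J2 4-8 | J3 8-9 | J4 9-10 | J3 10-13 | J5 13-17 | J6 17-22 | J1 22-28 |
Completion: J1=28  J2=8  J3=13  J4=10  J5=17  J6=22
Turnaround (C−A): J1=25  J2=4  J3=8  J4=1  J5=7  J6=11
Turnaround times: J1=25, J2=4, J3=8, J4=1, J5=7, J6=11
Average turnaround = (25+4+8+1+7+11) / 6 = 56/6 = 9.33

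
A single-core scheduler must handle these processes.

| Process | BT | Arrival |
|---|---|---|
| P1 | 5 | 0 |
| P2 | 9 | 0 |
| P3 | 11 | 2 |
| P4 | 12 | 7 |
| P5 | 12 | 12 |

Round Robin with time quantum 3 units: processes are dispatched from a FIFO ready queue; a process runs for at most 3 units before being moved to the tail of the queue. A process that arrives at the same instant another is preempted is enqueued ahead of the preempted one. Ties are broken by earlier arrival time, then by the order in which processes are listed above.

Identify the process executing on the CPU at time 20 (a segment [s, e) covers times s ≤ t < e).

Schedule: | P1 0-3 | P2 3-6 | P3 6-9 | P1 9-11 | P2 11-14 | P4 14-17 | P3 17-20 | P5 20-23 | P2 23-26 | P4 26-29 | P3 29-32 | P5 32-35 | P4 35-38 | P3 38-40 | P5 40-43 | P4 43-46 | P5 46-49 |
Completion: P1=11  P2=26  P3=40  P4=46  P5=49
Turnaround (C−A): P1=11  P2=26  P3=38  P4=39  P5=37

P5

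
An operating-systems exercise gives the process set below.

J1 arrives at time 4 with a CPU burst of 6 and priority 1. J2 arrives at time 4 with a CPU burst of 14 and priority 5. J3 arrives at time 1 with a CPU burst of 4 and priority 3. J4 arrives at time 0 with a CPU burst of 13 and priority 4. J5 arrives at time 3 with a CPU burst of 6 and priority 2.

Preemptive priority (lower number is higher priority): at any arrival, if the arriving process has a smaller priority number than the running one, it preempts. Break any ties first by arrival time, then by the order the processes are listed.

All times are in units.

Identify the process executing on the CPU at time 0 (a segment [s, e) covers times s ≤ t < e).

Schedule: | J4 0-1 | J3 1-3 | J5 3-4 | J1 4-10 | J5 10-15 | J3 15-17 | J4 17-29 | J2 29-43 |
Completion: J1=10  J2=43  J3=17  J4=29  J5=15
Turnaround (C−A): J1=6  J2=39  J3=16  J4=29  J5=12

J4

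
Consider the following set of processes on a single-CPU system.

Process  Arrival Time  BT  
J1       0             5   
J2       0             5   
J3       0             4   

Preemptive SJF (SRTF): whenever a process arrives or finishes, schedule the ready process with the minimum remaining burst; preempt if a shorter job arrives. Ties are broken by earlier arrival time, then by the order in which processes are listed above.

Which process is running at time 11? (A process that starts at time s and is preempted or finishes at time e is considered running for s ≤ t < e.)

J2

Timeline: | J3 0-4 | J1 4-9 | J2 9-14 |
Completion: J1=9  J2=14  J3=4
Turnaround (C−A): J1=9  J2=14  J3=4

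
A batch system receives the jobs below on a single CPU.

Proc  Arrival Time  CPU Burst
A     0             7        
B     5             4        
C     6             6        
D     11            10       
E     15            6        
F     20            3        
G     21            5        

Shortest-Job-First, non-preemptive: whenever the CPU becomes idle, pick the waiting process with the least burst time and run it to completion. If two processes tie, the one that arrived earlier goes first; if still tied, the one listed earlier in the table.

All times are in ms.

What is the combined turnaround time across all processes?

Gantt: | A 0-7 | B 7-11 | C 11-17 | E 17-23 | F 23-26 | G 26-31 | D 31-41 |
Completion: A=7  B=11  C=17  D=41  E=23  F=26  G=31
Turnaround (C−A): A=7  B=6  C=11  D=30  E=8  F=6  G=10
Turnaround = completion − arrival: A=7, B=6, C=11, D=30, E=8, F=6, G=10
Total turnaround = 7 + 6 + 11 + 30 + 8 + 6 + 10 = 78

78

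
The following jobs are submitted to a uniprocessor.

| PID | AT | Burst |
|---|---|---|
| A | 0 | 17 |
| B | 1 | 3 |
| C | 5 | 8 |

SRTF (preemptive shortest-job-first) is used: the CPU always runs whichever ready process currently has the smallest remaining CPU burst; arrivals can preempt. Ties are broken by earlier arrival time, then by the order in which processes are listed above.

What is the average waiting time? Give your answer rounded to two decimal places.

Gantt: | A 0-1 | B 1-4 | A 4-5 | C 5-13 | A 13-28 |
Completion: A=28  B=4  C=13
Turnaround (C−A): A=28  B=3  C=8
Waiting times: A=11, B=0, C=0
Average waiting = (11+0+0) / 3 = 11/3 = 3.67

3.67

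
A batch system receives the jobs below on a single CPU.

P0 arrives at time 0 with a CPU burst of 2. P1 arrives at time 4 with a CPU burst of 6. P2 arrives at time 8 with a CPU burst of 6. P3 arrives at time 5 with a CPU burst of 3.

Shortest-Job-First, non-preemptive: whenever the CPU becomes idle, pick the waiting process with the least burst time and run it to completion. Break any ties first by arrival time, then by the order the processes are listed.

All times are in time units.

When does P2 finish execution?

Timeline: | P0 0-2 | idle 2-4 | P1 4-10 | P3 10-13 | P2 13-19 |
Completion: P0=2  P1=10  P2=19  P3=13
Turnaround (C−A): P0=2  P1=6  P2=11  P3=8

19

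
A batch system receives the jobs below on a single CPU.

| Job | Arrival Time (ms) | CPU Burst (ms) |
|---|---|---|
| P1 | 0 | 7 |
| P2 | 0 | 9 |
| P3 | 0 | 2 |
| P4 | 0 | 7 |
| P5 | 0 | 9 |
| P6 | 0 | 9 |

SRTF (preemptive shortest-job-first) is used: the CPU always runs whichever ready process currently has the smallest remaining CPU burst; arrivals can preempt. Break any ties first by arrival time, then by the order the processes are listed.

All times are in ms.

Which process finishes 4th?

P2

Schedule: | P3 0-2 | P1 2-9 | P4 9-16 | P2 16-25 | P5 25-34 | P6 34-43 |
Completion: P1=9  P2=25  P3=2  P4=16  P5=34  P6=43
Turnaround (C−A): P1=9  P2=25  P3=2  P4=16  P5=34  P6=43
Finish order: P3 → P1 → P4 → P2 → P5 → P6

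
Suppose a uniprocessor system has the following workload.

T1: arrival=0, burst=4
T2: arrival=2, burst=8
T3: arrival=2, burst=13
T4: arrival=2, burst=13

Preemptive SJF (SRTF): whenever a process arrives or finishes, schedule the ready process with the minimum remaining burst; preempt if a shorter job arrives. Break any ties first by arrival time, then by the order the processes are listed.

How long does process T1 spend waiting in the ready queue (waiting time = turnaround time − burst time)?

0

Gantt: | T1 0-4 | T2 4-12 | T3 12-25 | T4 25-38 |
Completion: T1=4  T2=12  T3=25  T4=38
Waiting(T1) = turnaround − burst = 4 − 4 = 0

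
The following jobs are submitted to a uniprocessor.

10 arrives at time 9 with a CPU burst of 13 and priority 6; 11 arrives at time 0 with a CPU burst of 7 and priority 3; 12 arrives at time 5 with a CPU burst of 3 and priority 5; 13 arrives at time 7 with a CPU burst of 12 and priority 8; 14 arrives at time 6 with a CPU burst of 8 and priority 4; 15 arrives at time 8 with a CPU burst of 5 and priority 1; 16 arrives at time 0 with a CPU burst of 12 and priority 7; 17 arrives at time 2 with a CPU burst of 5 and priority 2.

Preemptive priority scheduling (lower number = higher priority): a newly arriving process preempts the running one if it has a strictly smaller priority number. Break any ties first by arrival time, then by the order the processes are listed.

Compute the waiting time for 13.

Gantt: | 11 0-2 | 17 2-7 | 11 7-8 | 15 8-13 | 11 13-17 | 14 17-25 | 12 25-28 | 10 28-41 | 16 41-53 | 13 53-65 |
Completion: 10=41  11=17  12=28  13=65  14=25  15=13  16=53  17=7
Turnaround (C−A): 10=32  11=17  12=23  13=58  14=19  15=5  16=53  17=5
Waiting(13) = turnaround − burst = 58 − 12 = 46

46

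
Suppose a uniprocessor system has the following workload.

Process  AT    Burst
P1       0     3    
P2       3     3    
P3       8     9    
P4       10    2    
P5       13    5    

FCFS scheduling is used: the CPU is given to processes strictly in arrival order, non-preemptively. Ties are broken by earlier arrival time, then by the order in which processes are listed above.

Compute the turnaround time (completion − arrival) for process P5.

Gantt: | P1 0-3 | P2 3-6 | idle 6-8 | P3 8-17 | P4 17-19 | P5 19-24 |
Completion: P1=3  P2=6  P3=17  P4=19  P5=24
Turnaround(P5) = completion − arrival = 24 − 13 = 11

11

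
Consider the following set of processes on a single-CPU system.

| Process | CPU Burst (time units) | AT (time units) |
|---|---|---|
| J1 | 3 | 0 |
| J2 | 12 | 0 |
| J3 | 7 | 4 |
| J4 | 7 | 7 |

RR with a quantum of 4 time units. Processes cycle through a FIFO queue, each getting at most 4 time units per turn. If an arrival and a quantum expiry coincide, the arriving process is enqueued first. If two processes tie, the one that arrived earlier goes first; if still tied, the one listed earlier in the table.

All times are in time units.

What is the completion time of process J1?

Timeline: | J1 0-3 | J2 3-7 | J3 7-11 | J4 11-15 | J2 15-19 | J3 19-22 | J4 22-25 | J2 25-29 |
Completion: J1=3  J2=29  J3=22  J4=25
Turnaround (C−A): J1=3  J2=29  J3=18  J4=18

3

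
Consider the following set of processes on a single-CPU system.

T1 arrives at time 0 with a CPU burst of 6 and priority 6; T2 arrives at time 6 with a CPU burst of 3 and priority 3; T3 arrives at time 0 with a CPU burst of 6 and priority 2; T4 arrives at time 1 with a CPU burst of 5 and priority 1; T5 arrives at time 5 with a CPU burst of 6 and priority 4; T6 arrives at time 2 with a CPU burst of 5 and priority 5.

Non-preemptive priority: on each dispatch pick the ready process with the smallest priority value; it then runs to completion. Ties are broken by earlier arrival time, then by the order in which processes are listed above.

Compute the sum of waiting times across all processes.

62

Gantt: | T3 0-6 | T4 6-11 | T2 11-14 | T5 14-20 | T6 20-25 | T1 25-31 |
Completion: T1=31  T2=14  T3=6  T4=11  T5=20  T6=25
Waiting = turnaround − burst: T1=25, T2=5, T3=0, T4=5, T5=9, T6=18
Total waiting = 25 + 5 + 0 + 5 + 9 + 18 = 62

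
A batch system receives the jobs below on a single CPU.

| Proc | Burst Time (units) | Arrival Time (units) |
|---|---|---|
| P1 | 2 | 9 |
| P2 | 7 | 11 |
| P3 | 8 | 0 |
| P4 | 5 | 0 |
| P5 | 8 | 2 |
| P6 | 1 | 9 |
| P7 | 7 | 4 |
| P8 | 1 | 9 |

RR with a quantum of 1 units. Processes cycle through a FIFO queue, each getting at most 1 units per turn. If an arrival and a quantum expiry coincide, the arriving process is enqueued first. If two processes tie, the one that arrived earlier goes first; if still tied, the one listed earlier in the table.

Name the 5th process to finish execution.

Schedule: | P3 0-1 | P4 1-2 | P3 2-3 | P5 3-4 | P4 4-5 | P3 5-6 | P7 6-7 | P5 7-8 | P4 8-9 | P3 9-10 | P7 10-11 | P5 11-12 | P1 12-13 | P6 13-14 | P8 14-15 | P4 15-16 | P3 16-17 | P2 17-18 | P7 18-19 | P5 19-20 | P1 20-21 | P4 21-22 | P3 22-23 | P2 23-24 | P7 24-25 | P5 25-26 | P3 26-27 | P2 27-28 | P7 28-29 | P5 29-30 | P3 30-31 | P2 31-32 | P7 32-33 | P5 33-34 | P2 34-35 | P7 35-36 | P5 36-37 | P2 37-39 |
Completion: P1=21  P2=39  P3=31  P4=22  P5=37  P6=14  P7=36  P8=15
Finish order: P6 → P8 → P1 → P4 → P3 → P7 → P5 → P2

P3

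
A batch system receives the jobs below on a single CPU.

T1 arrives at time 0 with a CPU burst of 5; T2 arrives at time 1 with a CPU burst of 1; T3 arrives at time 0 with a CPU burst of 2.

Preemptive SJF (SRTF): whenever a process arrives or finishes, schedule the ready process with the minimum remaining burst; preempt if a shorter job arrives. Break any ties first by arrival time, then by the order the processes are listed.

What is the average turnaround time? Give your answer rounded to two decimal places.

4.00

Schedule: | T3 0-2 | T2 2-3 | T1 3-8 |
Completion: T1=8  T2=3  T3=2
Turnaround times: T1=8, T2=2, T3=2
Average turnaround = (8+2+2) / 3 = 12/3 = 4.00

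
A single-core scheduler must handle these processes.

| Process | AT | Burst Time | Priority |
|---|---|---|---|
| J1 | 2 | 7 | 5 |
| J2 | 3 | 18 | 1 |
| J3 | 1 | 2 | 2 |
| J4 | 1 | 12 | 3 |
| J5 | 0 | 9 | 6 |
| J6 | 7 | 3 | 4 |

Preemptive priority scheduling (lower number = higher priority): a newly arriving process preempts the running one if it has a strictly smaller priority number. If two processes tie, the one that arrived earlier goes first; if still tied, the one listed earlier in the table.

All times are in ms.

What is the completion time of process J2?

Timeline: | J5 0-1 | J3 1-3 | J2 3-21 | J4 21-33 | J6 33-36 | J1 36-43 | J5 43-51 |
Completion: J1=43  J2=21  J3=3  J4=33  J5=51  J6=36

21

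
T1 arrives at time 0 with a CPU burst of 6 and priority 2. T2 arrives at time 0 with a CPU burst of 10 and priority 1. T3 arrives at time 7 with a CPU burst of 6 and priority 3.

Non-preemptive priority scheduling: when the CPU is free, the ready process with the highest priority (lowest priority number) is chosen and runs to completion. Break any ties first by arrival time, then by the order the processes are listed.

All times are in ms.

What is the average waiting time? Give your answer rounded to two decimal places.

Schedule: | T2 0-10 | T1 10-16 | T3 16-22 |
Completion: T1=16  T2=10  T3=22
Waiting times: T1=10, T2=0, T3=9
Average waiting = (10+0+9) / 3 = 19/3 = 6.33

6.33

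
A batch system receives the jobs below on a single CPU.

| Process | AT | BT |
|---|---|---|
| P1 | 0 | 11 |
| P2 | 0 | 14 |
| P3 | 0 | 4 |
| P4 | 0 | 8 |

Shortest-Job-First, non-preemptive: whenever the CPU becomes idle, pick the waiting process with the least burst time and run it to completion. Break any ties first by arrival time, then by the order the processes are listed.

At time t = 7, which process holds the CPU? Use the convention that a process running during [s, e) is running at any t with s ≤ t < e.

Timeline: | P3 0-4 | P4 4-12 | P1 12-23 | P2 23-37 |
Completion: P1=23  P2=37  P3=4  P4=12
Turnaround (C−A): P1=23  P2=37  P3=4  P4=12

P4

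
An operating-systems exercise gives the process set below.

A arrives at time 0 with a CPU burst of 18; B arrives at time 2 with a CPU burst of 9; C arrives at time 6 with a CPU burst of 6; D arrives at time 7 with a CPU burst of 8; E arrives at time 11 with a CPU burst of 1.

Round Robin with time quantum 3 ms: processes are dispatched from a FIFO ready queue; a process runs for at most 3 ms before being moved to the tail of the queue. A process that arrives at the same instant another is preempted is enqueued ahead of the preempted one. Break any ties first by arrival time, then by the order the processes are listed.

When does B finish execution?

28

Timeline: | A 0-3 | B 3-6 | A 6-9 | C 9-12 | B 12-15 | D 15-18 | A 18-21 | E 21-22 | C 22-25 | B 25-28 | D 28-31 | A 31-34 | D 34-36 | A 36-42 |
Completion: A=42  B=28  C=25  D=36  E=22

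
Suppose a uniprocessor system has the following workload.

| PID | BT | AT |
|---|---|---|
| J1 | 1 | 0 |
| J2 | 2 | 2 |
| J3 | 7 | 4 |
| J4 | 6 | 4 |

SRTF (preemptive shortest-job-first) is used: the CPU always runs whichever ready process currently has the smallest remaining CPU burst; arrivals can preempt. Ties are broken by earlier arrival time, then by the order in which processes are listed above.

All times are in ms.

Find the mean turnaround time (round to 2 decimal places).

Gantt: | J1 0-1 | idle 1-2 | J2 2-4 | J4 4-10 | J3 10-17 |
Completion: J1=1  J2=4  J3=17  J4=10
Turnaround (C−A): J1=1  J2=2  J3=13  J4=6
Turnaround times: J1=1, J2=2, J3=13, J4=6
Average turnaround = (1+2+13+6) / 4 = 22/4 = 5.50

5.50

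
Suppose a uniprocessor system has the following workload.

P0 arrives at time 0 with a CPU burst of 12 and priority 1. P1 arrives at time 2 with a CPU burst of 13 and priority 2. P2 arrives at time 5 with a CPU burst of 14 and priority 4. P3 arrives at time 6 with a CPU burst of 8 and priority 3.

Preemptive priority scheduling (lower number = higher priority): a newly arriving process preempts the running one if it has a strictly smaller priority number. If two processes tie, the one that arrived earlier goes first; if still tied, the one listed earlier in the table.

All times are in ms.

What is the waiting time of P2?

Timeline: | P0 0-12 | P1 12-25 | P3 25-33 | P2 33-47 |
Completion: P0=12  P1=25  P2=47  P3=33
Waiting(P2) = turnaround − burst = 42 − 14 = 28

28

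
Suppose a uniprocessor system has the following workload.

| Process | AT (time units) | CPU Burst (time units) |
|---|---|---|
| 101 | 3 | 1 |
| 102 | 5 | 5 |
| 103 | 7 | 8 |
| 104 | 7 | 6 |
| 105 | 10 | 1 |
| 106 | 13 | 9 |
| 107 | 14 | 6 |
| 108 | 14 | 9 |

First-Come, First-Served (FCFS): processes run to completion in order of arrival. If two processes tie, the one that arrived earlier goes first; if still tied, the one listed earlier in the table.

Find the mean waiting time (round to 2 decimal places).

10.75

Schedule: | idle 0-3 | 101 3-4 | idle 4-5 | 102 5-10 | 103 10-18 | 104 18-24 | 105 24-25 | 106 25-34 | 107 34-40 | 108 40-49 |
Completion: 101=4  102=10  103=18  104=24  105=25  106=34  107=40  108=49
Waiting times: 101=0, 102=0, 103=3, 104=11, 105=14, 106=12, 107=20, 108=26
Average waiting = (0+0+3+11+14+12+20+26) / 8 = 86/8 = 10.75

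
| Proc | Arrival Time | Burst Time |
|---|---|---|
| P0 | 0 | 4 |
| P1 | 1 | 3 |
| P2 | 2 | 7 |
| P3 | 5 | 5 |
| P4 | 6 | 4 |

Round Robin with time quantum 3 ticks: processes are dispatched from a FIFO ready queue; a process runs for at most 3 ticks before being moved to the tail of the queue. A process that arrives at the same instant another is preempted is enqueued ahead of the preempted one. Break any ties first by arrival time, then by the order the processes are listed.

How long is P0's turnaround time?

10

Timeline: | P0 0-3 | P1 3-6 | P2 6-9 | P0 9-10 | P3 10-13 | P4 13-16 | P2 16-19 | P3 19-21 | P4 21-22 | P2 22-23 |
Completion: P0=10  P1=6  P2=23  P3=21  P4=22
Turnaround (C−A): P0=10  P1=5  P2=21  P3=16  P4=16
Turnaround(P0) = completion − arrival = 10 − 0 = 10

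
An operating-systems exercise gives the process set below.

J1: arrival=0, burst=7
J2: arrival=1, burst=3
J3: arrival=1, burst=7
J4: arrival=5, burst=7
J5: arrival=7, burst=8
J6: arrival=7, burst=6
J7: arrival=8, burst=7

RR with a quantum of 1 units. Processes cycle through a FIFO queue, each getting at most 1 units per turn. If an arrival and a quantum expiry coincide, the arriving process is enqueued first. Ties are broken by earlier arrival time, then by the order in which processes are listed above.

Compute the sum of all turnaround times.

216

Timeline: | J1 0-1 | J2 1-2 | J3 2-3 | J1 3-4 | J2 4-5 | J3 5-6 | J1 6-7 | J4 7-8 | J2 8-9 | J3 9-10 | J5 10-11 | J6 11-12 | J1 12-13 | J7 13-14 | J4 14-15 | J3 15-16 | J5 16-17 | J6 17-18 | J1 18-19 | J7 19-20 | J4 20-21 | J3 21-22 | J5 22-23 | J6 23-24 | J1 24-25 | J7 25-26 | J4 26-27 | J3 27-28 | J5 28-29 | J6 29-30 | J1 30-31 | J7 31-32 | J4 32-33 | J3 33-34 | J5 34-35 | J6 35-36 | J7 36-37 | J4 37-38 | J5 38-39 | J6 39-40 | J7 40-41 | J4 41-42 | J5 42-43 | J7 43-44 | J5 44-45 |
Completion: J1=31  J2=9  J3=34  J4=42  J5=45  J6=40  J7=44
Turnaround (C−A): J1=31  J2=8  J3=33  J4=37  J5=38  J6=33  J7=36
Turnaround = completion − arrival: J1=31, J2=8, J3=33, J4=37, J5=38, J6=33, J7=36
Total turnaround = 31 + 8 + 33 + 37 + 38 + 33 + 36 = 216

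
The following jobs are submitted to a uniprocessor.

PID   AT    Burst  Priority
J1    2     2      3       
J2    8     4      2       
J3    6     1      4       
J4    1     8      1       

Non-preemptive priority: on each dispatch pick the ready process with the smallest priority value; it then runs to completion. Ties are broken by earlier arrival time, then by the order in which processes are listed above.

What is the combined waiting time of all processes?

21

Gantt: | idle 0-1 | J4 1-9 | J2 9-13 | J1 13-15 | J3 15-16 |
Completion: J1=15  J2=13  J3=16  J4=9
Turnaround (C−A): J1=13  J2=5  J3=10  J4=8
Waiting = turnaround − burst: J1=11, J2=1, J3=9, J4=0
Total waiting = 11 + 1 + 9 + 0 = 21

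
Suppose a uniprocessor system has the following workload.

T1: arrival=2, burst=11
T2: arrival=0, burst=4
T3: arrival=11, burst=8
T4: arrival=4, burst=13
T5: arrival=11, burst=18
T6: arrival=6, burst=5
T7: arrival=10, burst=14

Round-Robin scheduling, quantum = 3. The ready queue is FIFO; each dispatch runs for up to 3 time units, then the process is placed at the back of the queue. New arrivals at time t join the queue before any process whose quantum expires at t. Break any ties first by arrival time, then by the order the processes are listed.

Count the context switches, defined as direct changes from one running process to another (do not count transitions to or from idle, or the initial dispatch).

Timeline: | T2 0-3 | T1 3-6 | T2 6-7 | T4 7-10 | T6 10-13 | T1 13-16 | T7 16-19 | T4 19-22 | T3 22-25 | T5 25-28 | T6 28-30 | T1 30-33 | T7 33-36 | T4 36-39 | T3 39-42 | T5 42-45 | T1 45-47 | T7 47-50 | T4 50-53 | T3 53-55 | T5 55-58 | T7 58-61 | T4 61-62 | T5 62-65 | T7 65-67 | T5 67-73 |
Completion: T1=47  T2=7  T3=55  T4=62  T5=73  T6=30  T7=67

25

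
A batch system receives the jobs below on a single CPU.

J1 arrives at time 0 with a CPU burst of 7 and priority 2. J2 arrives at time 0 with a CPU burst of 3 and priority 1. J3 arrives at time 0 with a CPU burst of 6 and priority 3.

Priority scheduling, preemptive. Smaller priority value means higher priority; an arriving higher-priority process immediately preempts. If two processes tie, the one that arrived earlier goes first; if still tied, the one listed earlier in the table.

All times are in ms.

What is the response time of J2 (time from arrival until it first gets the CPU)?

Timeline: | J2 0-3 | J1 3-10 | J3 10-16 |
Completion: J1=10  J2=3  J3=16
Response(J2) = first start − arrival = 0 − 0 = 0

0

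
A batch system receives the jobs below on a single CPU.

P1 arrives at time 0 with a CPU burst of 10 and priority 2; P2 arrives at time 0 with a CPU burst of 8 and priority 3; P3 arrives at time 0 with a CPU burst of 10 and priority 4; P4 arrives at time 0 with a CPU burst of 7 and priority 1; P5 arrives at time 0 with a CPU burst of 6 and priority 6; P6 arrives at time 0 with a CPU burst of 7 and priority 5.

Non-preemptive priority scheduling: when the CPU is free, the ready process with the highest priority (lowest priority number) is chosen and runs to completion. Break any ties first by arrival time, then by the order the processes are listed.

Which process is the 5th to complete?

Timeline: | P4 0-7 | P1 7-17 | P2 17-25 | P3 25-35 | P6 35-42 | P5 42-48 |
Completion: P1=17  P2=25  P3=35  P4=7  P5=48  P6=42
Turnaround (C−A): P1=17  P2=25  P3=35  P4=7  P5=48  P6=42
Finish order: P4 → P1 → P2 → P3 → P6 → P5

P6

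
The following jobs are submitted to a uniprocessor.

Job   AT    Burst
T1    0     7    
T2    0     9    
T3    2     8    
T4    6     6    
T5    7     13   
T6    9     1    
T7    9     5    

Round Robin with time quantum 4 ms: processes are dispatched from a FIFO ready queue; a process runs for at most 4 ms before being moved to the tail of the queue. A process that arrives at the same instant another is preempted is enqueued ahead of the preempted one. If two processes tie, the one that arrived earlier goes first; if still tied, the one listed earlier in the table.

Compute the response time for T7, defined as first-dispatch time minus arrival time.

Schedule: | T1 0-4 | T2 4-8 | T3 8-12 | T1 12-15 | T4 15-19 | T5 19-23 | T2 23-27 | T6 27-28 | T7 28-32 | T3 32-36 | T4 36-38 | T5 38-42 | T2 42-43 | T7 43-44 | T5 44-49 |
Completion: T1=15  T2=43  T3=36  T4=38  T5=49  T6=28  T7=44
Turnaround (C−A): T1=15  T2=43  T3=34  T4=32  T5=42  T6=19  T7=35
Response(T7) = first start − arrival = 28 − 9 = 19

19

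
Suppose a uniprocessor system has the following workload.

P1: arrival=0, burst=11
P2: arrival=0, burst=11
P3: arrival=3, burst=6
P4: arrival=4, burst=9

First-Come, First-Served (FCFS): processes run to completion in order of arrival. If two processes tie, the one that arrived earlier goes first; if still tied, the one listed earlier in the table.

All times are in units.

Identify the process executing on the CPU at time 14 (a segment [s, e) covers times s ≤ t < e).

P2

Gantt: | P1 0-11 | P2 11-22 | P3 22-28 | P4 28-37 |
Completion: P1=11  P2=22  P3=28  P4=37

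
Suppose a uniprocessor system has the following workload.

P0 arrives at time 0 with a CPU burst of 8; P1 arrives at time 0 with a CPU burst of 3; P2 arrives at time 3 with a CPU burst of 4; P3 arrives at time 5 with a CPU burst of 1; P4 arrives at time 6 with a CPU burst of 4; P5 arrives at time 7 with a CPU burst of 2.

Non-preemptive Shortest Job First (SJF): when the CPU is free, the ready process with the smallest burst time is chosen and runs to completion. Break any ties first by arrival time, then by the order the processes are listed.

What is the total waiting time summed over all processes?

21

Schedule: | P1 0-3 | P2 3-7 | P3 7-8 | P5 8-10 | P4 10-14 | P0 14-22 |
Completion: P0=22  P1=3  P2=7  P3=8  P4=14  P5=10
Waiting = turnaround − burst: P0=14, P1=0, P2=0, P3=2, P4=4, P5=1
Total waiting = 14 + 0 + 0 + 2 + 4 + 1 = 21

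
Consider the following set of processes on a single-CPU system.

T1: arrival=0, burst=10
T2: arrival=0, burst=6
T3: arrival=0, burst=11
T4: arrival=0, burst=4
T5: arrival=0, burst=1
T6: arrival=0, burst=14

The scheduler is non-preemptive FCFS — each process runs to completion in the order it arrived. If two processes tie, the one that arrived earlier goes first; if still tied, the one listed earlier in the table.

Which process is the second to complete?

T2

Timeline: | T1 0-10 | T2 10-16 | T3 16-27 | T4 27-31 | T5 31-32 | T6 32-46 |
Completion: T1=10  T2=16  T3=27  T4=31  T5=32  T6=46
Finish order: T1 → T2 → T3 → T4 → T5 → T6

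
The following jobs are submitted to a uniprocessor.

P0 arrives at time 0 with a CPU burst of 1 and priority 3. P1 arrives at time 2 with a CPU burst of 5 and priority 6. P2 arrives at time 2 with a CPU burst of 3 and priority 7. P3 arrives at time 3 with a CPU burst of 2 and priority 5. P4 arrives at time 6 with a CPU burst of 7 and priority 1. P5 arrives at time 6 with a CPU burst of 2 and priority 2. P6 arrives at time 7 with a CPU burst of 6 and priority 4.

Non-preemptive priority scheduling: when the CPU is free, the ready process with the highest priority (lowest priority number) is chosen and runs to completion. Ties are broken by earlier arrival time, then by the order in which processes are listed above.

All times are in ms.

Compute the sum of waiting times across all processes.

Timeline: | P0 0-1 | idle 1-2 | P1 2-7 | P4 7-14 | P5 14-16 | P6 16-22 | P3 22-24 | P2 24-27 |
Completion: P0=1  P1=7  P2=27  P3=24  P4=14  P5=16  P6=22
Turnaround (C−A): P0=1  P1=5  P2=25  P3=21  P4=8  P5=10  P6=15
Waiting = turnaround − burst: P0=0, P1=0, P2=22, P3=19, P4=1, P5=8, P6=9
Total waiting = 0 + 0 + 22 + 19 + 1 + 8 + 9 = 59

59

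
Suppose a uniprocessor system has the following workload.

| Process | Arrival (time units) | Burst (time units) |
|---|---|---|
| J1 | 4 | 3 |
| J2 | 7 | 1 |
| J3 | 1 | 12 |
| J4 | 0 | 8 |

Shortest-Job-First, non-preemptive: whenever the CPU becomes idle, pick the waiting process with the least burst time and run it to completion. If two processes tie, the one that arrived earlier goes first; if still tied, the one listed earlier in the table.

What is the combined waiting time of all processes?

Gantt: | J4 0-8 | J2 8-9 | J1 9-12 | J3 12-24 |
Completion: J1=12  J2=9  J3=24  J4=8
Turnaround (C−A): J1=8  J2=2  J3=23  J4=8
Waiting = turnaround − burst: J1=5, J2=1, J3=11, J4=0
Total waiting = 5 + 1 + 11 + 0 = 17

17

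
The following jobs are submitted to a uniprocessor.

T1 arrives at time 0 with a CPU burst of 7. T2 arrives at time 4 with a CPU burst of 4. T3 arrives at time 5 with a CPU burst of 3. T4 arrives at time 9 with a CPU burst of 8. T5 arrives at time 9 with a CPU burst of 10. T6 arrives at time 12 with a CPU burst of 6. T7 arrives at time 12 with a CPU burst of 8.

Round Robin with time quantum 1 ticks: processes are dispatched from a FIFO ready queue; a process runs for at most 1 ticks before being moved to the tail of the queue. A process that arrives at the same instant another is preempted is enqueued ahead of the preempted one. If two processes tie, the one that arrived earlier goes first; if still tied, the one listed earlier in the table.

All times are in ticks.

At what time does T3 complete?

Gantt: | T1 0-4 | T2 4-5 | T1 5-6 | T3 6-7 | T2 7-8 | T1 8-9 | T3 9-10 | T2 10-11 | T4 11-12 | T5 12-13 | T1 13-14 | T3 14-15 | T2 15-16 | T6 16-17 | T7 17-18 | T4 18-19 | T5 19-20 | T6 20-21 | T7 21-22 | T4 22-23 | T5 23-24 | T6 24-25 | T7 25-26 | T4 26-27 | T5 27-28 | T6 28-29 | T7 29-30 | T4 30-31 | T5 31-32 | T6 32-33 | T7 33-34 | T4 34-35 | T5 35-36 | T6 36-37 | T7 37-38 | T4 38-39 | T5 39-40 | T7 40-41 | T4 41-42 | T5 42-43 | T7 43-44 | T5 44-46 |
Completion: T1=14  T2=16  T3=15  T4=42  T5=46  T6=37  T7=44
Turnaround (C−A): T1=14  T2=12  T3=10  T4=33  T5=37  T6=25  T7=32

15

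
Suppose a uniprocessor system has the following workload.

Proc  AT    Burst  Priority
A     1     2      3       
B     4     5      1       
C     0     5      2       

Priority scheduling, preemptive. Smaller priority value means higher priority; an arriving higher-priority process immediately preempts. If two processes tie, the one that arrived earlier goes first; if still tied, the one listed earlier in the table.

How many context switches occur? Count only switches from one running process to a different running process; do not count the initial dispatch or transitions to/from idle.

3

Schedule: | C 0-4 | B 4-9 | C 9-10 | A 10-12 |
Completion: A=12  B=9  C=10
Turnaround (C−A): A=11  B=5  C=10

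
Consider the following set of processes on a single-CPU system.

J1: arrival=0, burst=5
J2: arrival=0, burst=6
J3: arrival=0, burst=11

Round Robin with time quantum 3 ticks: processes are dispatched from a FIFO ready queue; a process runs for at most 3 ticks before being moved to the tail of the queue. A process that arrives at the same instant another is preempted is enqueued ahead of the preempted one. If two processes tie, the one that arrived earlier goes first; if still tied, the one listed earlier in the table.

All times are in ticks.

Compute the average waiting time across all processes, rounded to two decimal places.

8.33

Timeline: | J1 0-3 | J2 3-6 | J3 6-9 | J1 9-11 | J2 11-14 | J3 14-22 |
Completion: J1=11  J2=14  J3=22
Turnaround (C−A): J1=11  J2=14  J3=22
Waiting times: J1=6, J2=8, J3=11
Average waiting = (6+8+11) / 3 = 25/3 = 8.33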